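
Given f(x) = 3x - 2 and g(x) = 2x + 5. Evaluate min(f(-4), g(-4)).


f(-4) = -14
g(-4) = -3
min = -14

-14


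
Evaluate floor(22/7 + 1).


22/7 = 3.1429
3.1429 + 1 = 4.1429
floor(4.1429) = 4

4


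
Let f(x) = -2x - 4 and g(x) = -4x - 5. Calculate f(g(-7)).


g(-7) = 23
f(23) = -50

-50


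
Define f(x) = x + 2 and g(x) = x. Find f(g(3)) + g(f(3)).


f(g(3)) = 5
g(f(3)) = 5
Sum = 10

10


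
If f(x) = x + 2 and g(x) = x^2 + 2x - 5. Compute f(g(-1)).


g(-1) = -6
f(-6) = -4

-4


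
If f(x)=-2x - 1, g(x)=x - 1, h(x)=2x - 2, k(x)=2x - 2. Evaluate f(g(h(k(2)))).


k(2) = 2
h(2) = 2
g(2) = 1
f(1) = -3

-3


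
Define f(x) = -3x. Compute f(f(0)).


f(0) = 0
f(0) = 0

0


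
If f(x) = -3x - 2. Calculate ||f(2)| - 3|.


f(2) = -8
|-8| = 8
|8 - 3| = 5

5


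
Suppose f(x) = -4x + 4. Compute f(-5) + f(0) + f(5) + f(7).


f(-5) = 24
f(0) = 4
f(5) = -16
f(7) = -24
Sum = -12

-12


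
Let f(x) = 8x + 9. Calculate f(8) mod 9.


1


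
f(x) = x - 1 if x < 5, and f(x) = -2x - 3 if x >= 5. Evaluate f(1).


0


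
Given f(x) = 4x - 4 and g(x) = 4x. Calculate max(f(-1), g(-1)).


f(-1) = -8
g(-1) = -4
max = -4

-4


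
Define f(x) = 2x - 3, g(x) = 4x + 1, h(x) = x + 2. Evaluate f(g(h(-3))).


h(-3) = -1
g(-1) = -3
f(-3) = -9

-9


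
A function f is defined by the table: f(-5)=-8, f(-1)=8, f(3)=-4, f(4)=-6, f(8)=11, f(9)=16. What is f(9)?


Reading from the table at x = 9

16


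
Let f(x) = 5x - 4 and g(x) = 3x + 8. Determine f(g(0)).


36


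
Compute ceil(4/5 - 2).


4/5 = 0.8
0.8 - 2 = -1.2
ceil(-1.2) = -1

-1


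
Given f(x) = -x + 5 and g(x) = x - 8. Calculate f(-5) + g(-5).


f(-5) = 10
g(-5) = -13
Sum = -3

-3


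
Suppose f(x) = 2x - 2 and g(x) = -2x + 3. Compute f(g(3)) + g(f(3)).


f(g(3)) = -8
g(f(3)) = -5
Sum = -13

-13


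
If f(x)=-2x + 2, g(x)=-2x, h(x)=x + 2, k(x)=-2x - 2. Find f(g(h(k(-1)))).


10


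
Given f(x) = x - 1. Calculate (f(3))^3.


f(3) = 2
(2)^3 = 8

8


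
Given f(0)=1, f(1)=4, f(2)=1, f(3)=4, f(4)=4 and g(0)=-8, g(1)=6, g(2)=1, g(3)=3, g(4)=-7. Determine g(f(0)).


6


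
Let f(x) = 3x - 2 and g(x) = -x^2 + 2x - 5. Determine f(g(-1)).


g(-1) = -8
f(-8) = -26

-26


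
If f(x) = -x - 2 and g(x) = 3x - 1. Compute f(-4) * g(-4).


f(-4) = 2
g(-4) = -13
Product = -26

-26


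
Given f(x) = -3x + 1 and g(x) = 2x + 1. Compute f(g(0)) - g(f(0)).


f(g(0)) = -2
g(f(0)) = 3
Difference = -5

-5


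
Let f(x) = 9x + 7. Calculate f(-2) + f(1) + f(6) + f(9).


154


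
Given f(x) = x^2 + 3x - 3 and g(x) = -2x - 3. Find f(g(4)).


g(4) = -11
f(-11) = 1*(-11)^2 + 3*(-11) - 3 = 85

85


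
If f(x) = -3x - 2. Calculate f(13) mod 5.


f(13) = -41
-41 mod 5 = 4

4


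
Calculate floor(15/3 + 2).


15/3 = 5
5 + 2 = 7
floor(7) = 7

7


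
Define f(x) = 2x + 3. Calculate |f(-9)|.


f(-9) = -15
|-15| = 15

15


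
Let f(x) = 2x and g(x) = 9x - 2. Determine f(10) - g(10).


f(10) = 20
g(10) = 88
Difference = -68

-68


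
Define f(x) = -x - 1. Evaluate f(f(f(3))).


f(3) = -4
f(-4) = 3
f(3) = -4

-4


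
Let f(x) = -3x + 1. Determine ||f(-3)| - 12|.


f(-3) = 10
|10| = 10
|10 - 12| = 2

2


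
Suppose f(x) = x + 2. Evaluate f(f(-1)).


3


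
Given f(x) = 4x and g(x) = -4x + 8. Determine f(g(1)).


g(1) = 4
f(4) = 16

16


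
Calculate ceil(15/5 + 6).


15/5 = 3
3 + 6 = 9
ceil(9) = 9

9


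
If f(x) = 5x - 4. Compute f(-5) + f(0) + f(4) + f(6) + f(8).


f(-5) = -29
f(0) = -4
f(4) = 16
f(6) = 26
f(8) = 36
Sum = 45

45


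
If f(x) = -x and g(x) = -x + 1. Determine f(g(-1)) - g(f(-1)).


f(g(-1)) = -2
g(f(-1)) = 0
Difference = -2

-2


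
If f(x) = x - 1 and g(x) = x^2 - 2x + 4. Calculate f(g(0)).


g(0) = 4
f(4) = 3

3


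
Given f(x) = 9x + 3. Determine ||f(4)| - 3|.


f(4) = 39
|39| = 39
|39 - 3| = 36

36


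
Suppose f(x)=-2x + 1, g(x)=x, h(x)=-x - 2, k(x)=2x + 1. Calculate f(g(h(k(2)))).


k(2) = 5
h(5) = -7
g(-7) = -7
f(-7) = 15

15


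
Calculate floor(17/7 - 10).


17/7 = 2.4286
2.4286 - 10 = -7.5714
floor(-7.5714) = -8

-8


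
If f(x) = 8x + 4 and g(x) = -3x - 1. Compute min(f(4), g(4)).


f(4) = 36
g(4) = -13
min = -13

-13


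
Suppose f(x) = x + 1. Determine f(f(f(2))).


f(2) = 3
f(3) = 4
f(4) = 5

5


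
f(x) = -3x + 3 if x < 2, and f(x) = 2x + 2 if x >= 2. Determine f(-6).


21


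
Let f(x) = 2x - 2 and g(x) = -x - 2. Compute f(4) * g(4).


f(4) = 6
g(4) = -6
Product = -36

-36


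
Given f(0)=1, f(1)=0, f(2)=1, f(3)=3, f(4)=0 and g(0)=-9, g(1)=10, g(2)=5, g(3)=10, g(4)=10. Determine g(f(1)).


f(1) = 0
g(0) = -9

-9


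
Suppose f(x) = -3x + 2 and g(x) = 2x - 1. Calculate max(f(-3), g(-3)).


f(-3) = 11
g(-3) = -7
max = 11

11


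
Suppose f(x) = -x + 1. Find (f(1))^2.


f(1) = 0
(0)^2 = 0

0


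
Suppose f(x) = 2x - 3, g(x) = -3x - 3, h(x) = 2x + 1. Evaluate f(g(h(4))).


h(4) = 9
g(9) = -30
f(-30) = -63

-63


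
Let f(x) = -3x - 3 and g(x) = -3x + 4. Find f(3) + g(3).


f(3) = -12
g(3) = -5
Sum = -17

-17


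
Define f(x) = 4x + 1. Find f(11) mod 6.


3


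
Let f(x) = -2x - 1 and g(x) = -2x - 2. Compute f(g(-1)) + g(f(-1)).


-5


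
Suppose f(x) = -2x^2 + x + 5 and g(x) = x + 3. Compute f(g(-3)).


g(-3) = 0
f(0) = (-2)*(0)^2 + 1*(0) + 5 = 5

5


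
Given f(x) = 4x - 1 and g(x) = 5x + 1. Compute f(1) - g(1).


f(1) = 3
g(1) = 6
Difference = -3

-3


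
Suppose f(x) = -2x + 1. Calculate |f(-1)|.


f(-1) = 3
|3| = 3

3


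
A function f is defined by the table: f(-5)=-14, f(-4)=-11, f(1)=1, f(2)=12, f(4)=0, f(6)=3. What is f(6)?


Reading from the table at x = 6

3


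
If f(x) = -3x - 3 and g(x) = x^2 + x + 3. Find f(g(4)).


-72


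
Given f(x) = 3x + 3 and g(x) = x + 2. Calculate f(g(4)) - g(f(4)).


f(g(4)) = 21
g(f(4)) = 17
Difference = 4

4


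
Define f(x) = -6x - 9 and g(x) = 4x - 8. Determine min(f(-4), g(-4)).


-24


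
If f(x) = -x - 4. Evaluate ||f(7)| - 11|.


f(7) = -11
|-11| = 11
|11 - 11| = 0

0


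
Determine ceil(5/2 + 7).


5/2 = 2.5
2.5 + 7 = 9.5
ceil(9.5) = 10

10


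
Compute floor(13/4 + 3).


13/4 = 3.25
3.25 + 3 = 6.25
floor(6.25) = 6

6


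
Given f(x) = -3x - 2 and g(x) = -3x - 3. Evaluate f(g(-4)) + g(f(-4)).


-62


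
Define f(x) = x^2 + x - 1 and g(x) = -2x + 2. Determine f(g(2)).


1


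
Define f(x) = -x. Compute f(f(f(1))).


f(1) = -1
f(-1) = 1
f(1) = -1

-1


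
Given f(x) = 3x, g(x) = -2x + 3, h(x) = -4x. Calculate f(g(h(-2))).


h(-2) = 8
g(8) = -13
f(-13) = -39

-39


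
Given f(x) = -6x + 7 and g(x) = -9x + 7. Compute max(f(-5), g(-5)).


f(-5) = 37
g(-5) = 52
max = 52

52


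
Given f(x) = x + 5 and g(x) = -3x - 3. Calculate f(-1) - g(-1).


f(-1) = 4
g(-1) = 0
Difference = 4

4


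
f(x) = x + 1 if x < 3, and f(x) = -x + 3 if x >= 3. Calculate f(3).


3 satisfies x >= 3
f(3) = 0

0


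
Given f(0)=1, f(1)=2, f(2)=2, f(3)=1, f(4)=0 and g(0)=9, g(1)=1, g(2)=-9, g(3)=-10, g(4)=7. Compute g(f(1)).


f(1) = 2
g(2) = -9

-9


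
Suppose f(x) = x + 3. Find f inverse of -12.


-15


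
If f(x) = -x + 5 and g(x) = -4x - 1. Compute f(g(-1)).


g(-1) = 3
f(3) = 2

2


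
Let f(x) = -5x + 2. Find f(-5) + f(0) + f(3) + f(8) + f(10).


f(-5) = 27
f(0) = 2
f(3) = -13
f(8) = -38
f(10) = -48
Sum = -70

-70


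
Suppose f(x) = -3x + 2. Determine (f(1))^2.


f(1) = -1
(-1)^2 = 1

1


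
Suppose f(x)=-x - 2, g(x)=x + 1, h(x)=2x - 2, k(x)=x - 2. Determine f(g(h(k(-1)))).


5


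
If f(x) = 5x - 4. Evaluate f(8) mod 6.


f(8) = 36
36 mod 6 = 0

0


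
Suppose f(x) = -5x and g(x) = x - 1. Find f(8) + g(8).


f(8) = -40
g(8) = 7
Sum = -33

-33


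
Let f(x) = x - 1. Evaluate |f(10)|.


f(10) = 9
|9| = 9

9


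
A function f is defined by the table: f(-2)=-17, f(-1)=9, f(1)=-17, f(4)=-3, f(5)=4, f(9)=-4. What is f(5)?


Reading from the table at x = 5

4


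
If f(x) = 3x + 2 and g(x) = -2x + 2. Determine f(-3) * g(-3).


f(-3) = -7
g(-3) = 8
Product = -56

-56


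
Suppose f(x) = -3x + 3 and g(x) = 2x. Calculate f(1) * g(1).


0


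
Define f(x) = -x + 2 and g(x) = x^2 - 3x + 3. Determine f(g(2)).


g(2) = 1
f(1) = 1

1


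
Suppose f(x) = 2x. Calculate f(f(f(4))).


f(4) = 8
f(8) = 16
f(16) = 32

32


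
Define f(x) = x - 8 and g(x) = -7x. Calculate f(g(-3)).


13


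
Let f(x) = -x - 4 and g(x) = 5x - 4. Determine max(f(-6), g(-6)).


f(-6) = 2
g(-6) = -34
max = 2

2


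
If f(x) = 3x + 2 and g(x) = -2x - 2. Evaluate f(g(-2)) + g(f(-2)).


14


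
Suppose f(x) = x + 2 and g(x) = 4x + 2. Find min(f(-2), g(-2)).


f(-2) = 0
g(-2) = -6
min = -6

-6


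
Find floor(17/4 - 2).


2


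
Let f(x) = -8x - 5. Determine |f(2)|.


21


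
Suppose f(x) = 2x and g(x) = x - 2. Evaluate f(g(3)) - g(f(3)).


-2


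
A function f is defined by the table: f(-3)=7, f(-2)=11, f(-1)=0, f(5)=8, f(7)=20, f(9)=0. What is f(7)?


Reading from the table at x = 7

20


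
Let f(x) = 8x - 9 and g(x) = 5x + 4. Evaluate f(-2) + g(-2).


-31


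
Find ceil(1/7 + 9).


1/7 = 0.1429
0.1429 + 9 = 9.1429
ceil(9.1429) = 10

10


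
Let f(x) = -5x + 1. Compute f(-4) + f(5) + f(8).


f(-4) = 21
f(5) = -24
f(8) = -39
Sum = -42

-42


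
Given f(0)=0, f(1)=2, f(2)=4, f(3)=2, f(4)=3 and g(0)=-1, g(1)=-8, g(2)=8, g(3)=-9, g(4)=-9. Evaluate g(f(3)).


f(3) = 2
g(2) = 8

8


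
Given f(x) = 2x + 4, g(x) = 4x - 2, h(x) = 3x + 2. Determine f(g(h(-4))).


h(-4) = -10
g(-10) = -42
f(-42) = -80

-80


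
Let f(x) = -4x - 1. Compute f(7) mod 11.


f(7) = -29
-29 mod 11 = 4

4


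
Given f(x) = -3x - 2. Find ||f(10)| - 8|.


f(10) = -32
|-32| = 32
|32 - 8| = 24

24


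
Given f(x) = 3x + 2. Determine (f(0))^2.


f(0) = 2
(2)^2 = 4

4


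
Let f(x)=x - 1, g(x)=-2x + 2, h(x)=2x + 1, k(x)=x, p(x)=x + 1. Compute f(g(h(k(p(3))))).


p(3) = 4
k(4) = 4
h(4) = 9
g(9) = -16
f(-16) = -17

-17


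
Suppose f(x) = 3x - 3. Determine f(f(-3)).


f(-3) = -12
f(-12) = -39

-39


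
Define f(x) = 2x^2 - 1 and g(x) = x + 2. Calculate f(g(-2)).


g(-2) = 0
f(0) = 2*(0)^2 - 1 = -1

-1


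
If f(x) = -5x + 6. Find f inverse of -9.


Solve -5x + 6 = -9
x = (-9 - 6) / (-5) = 3

3


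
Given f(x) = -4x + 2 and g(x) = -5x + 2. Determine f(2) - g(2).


f(2) = -6
g(2) = -8
Difference = 2

2


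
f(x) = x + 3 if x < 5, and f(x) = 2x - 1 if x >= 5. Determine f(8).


8 satisfies x >= 5
f(8) = 15

15


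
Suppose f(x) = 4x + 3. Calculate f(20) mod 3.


f(20) = 83
83 mod 3 = 2

2


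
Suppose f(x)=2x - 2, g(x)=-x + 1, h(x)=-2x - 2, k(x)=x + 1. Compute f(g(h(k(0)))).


k(0) = 1
h(1) = -4
g(-4) = 5
f(5) = 8

8


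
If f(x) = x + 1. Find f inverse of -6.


Solve x + 1 = -6
x = (-6 - 1) / 1 = -7

-7


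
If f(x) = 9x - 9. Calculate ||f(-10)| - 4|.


95


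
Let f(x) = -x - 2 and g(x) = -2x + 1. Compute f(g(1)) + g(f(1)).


6


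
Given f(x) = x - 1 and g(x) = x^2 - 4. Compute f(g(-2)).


g(-2) = 0
f(0) = -1

-1


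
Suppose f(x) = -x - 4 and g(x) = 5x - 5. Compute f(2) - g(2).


f(2) = -6
g(2) = 5
Difference = -11

-11


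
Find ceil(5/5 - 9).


5/5 = 1
1 - 9 = -8
ceil(-8) = -8

-8


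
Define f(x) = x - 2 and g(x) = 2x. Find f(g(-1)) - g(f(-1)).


f(g(-1)) = -4
g(f(-1)) = -6
Difference = 2

2


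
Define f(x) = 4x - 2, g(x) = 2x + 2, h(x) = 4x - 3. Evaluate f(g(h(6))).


h(6) = 21
g(21) = 44
f(44) = 174

174


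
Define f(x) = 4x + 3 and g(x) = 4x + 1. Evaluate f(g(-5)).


g(-5) = -19
f(-19) = -73

-73


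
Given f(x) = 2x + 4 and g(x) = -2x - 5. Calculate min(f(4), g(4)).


-13


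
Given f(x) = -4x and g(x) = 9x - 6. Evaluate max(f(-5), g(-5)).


f(-5) = 20
g(-5) = -51
max = 20

20


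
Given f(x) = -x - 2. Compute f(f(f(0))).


f(0) = -2
f(-2) = 0
f(0) = -2

-2


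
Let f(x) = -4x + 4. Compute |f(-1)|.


f(-1) = 8
|8| = 8

8


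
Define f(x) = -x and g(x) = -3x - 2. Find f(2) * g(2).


f(2) = -2
g(2) = -8
Product = 16

16


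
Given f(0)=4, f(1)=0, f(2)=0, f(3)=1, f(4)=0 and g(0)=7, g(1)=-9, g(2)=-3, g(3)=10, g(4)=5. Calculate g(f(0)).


f(0) = 4
g(4) = 5

5


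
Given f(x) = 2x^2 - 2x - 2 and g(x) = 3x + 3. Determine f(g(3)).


g(3) = 12
f(12) = 2*(12)^2 - 2*(12) - 2 = 262

262


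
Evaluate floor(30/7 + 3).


30/7 = 4.2857
4.2857 + 3 = 7.2857
floor(7.2857) = 7

7


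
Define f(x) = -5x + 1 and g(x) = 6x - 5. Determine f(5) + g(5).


f(5) = -24
g(5) = 25
Sum = 1

1


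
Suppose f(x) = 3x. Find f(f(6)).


f(6) = 18
f(18) = 54

54


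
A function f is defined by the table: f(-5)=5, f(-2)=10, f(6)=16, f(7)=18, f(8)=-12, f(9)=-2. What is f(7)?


Reading from the table at x = 7

18


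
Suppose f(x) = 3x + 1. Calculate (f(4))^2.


f(4) = 13
(13)^2 = 169

169


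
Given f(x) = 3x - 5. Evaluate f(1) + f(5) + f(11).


f(1) = -2
f(5) = 10
f(11) = 28
Sum = 36

36


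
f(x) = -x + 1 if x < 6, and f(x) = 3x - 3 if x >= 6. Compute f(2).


2 satisfies x < 6
f(2) = -1

-1


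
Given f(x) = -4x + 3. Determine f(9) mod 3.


f(9) = -33
-33 mod 3 = 0

0


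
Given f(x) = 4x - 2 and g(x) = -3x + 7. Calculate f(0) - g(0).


-9


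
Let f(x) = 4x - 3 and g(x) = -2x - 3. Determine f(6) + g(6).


f(6) = 21
g(6) = -15
Sum = 6

6


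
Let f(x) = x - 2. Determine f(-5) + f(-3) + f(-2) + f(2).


f(-5) = -7
f(-3) = -5
f(-2) = -4
f(2) = 0
Sum = -16

-16


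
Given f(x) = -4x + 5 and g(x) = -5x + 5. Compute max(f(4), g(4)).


f(4) = -11
g(4) = -15
max = -11

-11


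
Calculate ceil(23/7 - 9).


23/7 = 3.2857
3.2857 - 9 = -5.7143
ceil(-5.7143) = -5

-5


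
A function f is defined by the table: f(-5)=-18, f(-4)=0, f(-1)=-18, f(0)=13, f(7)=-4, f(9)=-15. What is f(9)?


Reading from the table at x = 9

-15


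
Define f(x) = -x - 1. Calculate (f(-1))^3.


f(-1) = 0
(0)^3 = 0

0


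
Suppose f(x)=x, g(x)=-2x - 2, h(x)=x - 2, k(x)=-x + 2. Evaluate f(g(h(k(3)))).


k(3) = -1
h(-1) = -3
g(-3) = 4
f(4) = 4

4


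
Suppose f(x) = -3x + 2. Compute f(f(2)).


f(2) = -4
f(-4) = 14

14


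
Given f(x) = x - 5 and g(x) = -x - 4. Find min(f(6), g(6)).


f(6) = 1
g(6) = -10
min = -10

-10


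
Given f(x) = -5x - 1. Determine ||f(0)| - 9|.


8


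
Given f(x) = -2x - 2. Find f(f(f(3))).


-30


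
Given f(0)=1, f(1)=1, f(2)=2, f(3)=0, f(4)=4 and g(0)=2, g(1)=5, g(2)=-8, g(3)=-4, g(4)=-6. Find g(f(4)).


-6


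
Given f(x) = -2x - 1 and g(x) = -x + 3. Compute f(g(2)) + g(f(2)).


f(g(2)) = -3
g(f(2)) = 8
Sum = 5

5


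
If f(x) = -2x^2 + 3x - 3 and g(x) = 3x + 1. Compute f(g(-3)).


-155


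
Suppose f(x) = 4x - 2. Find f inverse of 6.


Solve 4x - 2 = 6
x = (6 + 2) / 4 = 2

2


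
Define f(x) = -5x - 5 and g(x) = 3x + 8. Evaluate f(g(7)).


g(7) = 29
f(29) = -150

-150


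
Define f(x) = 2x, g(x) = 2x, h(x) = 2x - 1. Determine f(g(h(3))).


h(3) = 5
g(5) = 10
f(10) = 20

20


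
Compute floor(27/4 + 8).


27/4 = 6.75
6.75 + 8 = 14.75
floor(14.75) = 14

14


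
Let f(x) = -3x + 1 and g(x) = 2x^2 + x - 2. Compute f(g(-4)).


g(-4) = 26
f(26) = -77

-77


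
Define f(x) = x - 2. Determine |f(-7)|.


f(-7) = -9
|-9| = 9

9


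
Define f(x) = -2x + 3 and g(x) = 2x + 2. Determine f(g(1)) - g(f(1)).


f(g(1)) = -5
g(f(1)) = 4
Difference = -9

-9


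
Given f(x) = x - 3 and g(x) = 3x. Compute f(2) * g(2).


f(2) = -1
g(2) = 6
Product = -6

-6


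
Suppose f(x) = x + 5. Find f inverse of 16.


Solve x + 5 = 16
x = (16 - 5) / 1 = 11

11


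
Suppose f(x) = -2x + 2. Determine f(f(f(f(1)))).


f(1) = 0
f(0) = 2
f(2) = -2
f(-2) = 6

6


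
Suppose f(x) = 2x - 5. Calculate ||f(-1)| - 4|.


f(-1) = -7
|-7| = 7
|7 - 4| = 3

3


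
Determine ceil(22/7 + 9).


13


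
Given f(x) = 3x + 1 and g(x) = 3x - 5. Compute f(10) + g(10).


f(10) = 31
g(10) = 25
Sum = 56

56


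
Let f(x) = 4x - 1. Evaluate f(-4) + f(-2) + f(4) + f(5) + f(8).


f(-4) = -17
f(-2) = -9
f(4) = 15
f(5) = 19
f(8) = 31
Sum = 39

39


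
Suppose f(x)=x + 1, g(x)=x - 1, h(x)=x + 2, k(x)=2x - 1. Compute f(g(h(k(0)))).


k(0) = -1
h(-1) = 1
g(1) = 0
f(0) = 1

1


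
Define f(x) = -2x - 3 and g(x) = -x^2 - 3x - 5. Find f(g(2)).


g(2) = -15
f(-15) = 27

27


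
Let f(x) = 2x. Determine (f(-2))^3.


f(-2) = -4
(-4)^3 = -64

-64


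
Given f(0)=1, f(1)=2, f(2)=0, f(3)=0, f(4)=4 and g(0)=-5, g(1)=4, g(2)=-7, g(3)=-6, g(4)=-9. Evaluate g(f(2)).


f(2) = 0
g(0) = -5

-5


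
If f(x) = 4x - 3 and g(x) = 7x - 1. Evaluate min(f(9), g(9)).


f(9) = 33
g(9) = 62
min = 33

33


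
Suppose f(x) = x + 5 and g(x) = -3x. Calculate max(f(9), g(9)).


14


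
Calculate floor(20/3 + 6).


20/3 = 6.6667
6.6667 + 6 = 12.6667
floor(12.6667) = 12

12


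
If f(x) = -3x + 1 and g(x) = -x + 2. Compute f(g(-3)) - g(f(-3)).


f(g(-3)) = -14
g(f(-3)) = -8
Difference = -6

-6


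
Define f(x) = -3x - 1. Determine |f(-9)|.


f(-9) = 26
|26| = 26

26


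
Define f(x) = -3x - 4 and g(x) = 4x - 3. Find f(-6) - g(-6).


f(-6) = 14
g(-6) = -27
Difference = 41

41


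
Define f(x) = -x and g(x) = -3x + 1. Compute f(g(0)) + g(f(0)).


f(g(0)) = -1
g(f(0)) = 1
Sum = 0

0


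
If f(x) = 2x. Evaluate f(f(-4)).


f(-4) = -8
f(-8) = -16

-16


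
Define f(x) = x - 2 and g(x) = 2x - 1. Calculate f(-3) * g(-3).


f(-3) = -5
g(-3) = -7
Product = 35

35


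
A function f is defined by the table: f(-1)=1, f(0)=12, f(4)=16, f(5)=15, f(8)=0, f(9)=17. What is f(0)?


Reading from the table at x = 0

12


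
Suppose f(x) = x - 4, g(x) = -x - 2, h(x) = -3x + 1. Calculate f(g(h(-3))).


h(-3) = 10
g(10) = -12
f(-12) = -16

-16


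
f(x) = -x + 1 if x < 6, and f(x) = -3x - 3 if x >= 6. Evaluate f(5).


5 satisfies x < 6
f(5) = -4

-4


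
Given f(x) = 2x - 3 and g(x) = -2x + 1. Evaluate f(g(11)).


g(11) = -21
f(-21) = -45

-45


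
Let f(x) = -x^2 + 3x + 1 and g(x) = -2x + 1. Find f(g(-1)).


g(-1) = 3
f(3) = (-1)*(3)^2 + 3*(3) + 1 = 1

1


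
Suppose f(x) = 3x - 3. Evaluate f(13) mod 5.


f(13) = 36
36 mod 5 = 1

1


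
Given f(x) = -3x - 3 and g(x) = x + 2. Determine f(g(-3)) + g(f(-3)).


f(g(-3)) = 0
g(f(-3)) = 8
Sum = 8

8


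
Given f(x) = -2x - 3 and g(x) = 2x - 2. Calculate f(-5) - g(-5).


f(-5) = 7
g(-5) = -12
Difference = 19

19


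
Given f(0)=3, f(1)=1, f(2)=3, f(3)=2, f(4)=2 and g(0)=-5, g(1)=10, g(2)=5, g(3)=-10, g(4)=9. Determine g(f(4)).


f(4) = 2
g(2) = 5

5


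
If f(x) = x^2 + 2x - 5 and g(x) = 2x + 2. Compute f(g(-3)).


3


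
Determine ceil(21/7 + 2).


21/7 = 3
3 + 2 = 5
ceil(5) = 5

5


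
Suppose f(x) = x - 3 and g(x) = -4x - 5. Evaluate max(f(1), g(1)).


f(1) = -2
g(1) = -9
max = -2

-2


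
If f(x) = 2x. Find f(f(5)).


f(5) = 10
f(10) = 20

20


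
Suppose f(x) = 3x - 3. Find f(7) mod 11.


f(7) = 18
18 mod 11 = 7

7


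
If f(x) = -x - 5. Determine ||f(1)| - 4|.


2


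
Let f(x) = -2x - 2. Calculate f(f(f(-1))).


f(-1) = 0
f(0) = -2
f(-2) = 2

2


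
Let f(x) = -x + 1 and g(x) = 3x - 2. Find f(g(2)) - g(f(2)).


2


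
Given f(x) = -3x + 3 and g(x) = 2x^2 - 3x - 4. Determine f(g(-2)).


g(-2) = 10
f(10) = -27

-27


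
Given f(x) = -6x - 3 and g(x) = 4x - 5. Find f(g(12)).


-261


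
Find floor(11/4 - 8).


11/4 = 2.75
2.75 - 8 = -5.25
floor(-5.25) = -6

-6


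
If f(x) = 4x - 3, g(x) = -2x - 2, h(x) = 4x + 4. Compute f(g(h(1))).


-75


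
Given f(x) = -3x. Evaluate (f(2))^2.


f(2) = -6
(-6)^2 = 36

36


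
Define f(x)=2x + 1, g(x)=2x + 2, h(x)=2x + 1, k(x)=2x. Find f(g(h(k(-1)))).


k(-1) = -2
h(-2) = -3
g(-3) = -4
f(-4) = -7

-7


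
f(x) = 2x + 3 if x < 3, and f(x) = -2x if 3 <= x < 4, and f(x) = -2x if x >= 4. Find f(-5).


-5 satisfies x < 3
f(-5) = -7

-7


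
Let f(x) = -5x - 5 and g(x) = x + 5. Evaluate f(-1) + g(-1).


f(-1) = 0
g(-1) = 4
Sum = 4

4


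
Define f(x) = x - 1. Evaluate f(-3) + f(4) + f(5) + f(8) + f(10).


f(-3) = -4
f(4) = 3
f(5) = 4
f(8) = 7
f(10) = 9
Sum = 19

19


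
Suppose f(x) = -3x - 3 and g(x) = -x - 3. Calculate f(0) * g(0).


f(0) = -3
g(0) = -3
Product = 9

9


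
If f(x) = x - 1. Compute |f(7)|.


f(7) = 6
|6| = 6

6


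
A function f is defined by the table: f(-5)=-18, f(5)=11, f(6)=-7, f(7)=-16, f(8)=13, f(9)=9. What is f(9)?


Reading from the table at x = 9

9


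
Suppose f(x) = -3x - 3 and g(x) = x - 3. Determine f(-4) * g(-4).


f(-4) = 9
g(-4) = -7
Product = -63

-63


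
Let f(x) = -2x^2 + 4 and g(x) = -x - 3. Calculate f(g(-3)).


g(-3) = 0
f(0) = (-2)*(0)^2 + 4 = 4

4


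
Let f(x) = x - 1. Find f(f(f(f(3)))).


f(3) = 2
f(2) = 1
f(1) = 0
f(0) = -1

-1


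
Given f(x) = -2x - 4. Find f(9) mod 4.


2


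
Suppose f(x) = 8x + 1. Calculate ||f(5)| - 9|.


f(5) = 41
|41| = 41
|41 - 9| = 32

32


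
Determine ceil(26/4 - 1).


26/4 = 6.5
6.5 - 1 = 5.5
ceil(5.5) = 6

6


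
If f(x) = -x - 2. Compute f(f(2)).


f(2) = -4
f(-4) = 2

2


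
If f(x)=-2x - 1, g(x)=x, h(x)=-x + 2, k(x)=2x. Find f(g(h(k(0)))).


k(0) = 0
h(0) = 2
g(2) = 2
f(2) = -5

-5


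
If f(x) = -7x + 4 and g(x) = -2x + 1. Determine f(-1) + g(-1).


f(-1) = 11
g(-1) = 3
Sum = 14

14


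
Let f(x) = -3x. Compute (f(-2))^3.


f(-2) = 6
(6)^3 = 216

216


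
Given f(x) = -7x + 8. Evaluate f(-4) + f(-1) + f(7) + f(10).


f(-4) = 36
f(-1) = 15
f(7) = -41
f(10) = -62
Sum = -52

-52


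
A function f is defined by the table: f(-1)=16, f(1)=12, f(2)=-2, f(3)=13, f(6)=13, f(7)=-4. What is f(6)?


Reading from the table at x = 6

13


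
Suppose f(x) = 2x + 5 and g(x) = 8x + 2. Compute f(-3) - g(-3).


21


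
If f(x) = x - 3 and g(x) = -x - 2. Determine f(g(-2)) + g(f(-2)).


f(g(-2)) = -3
g(f(-2)) = 3
Sum = 0

0


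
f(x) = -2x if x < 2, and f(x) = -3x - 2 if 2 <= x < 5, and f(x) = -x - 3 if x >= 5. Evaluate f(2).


2 satisfies 2 <= x < 5
f(2) = -8

-8


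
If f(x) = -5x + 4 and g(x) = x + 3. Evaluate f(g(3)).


g(3) = 6
f(6) = -26

-26


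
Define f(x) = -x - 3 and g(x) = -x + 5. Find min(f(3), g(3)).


f(3) = -6
g(3) = 2
min = -6

-6


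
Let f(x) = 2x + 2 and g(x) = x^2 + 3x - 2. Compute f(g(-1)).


g(-1) = -4
f(-4) = -6

-6


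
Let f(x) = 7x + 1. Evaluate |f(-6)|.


41


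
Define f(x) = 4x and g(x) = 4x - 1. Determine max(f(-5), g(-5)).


f(-5) = -20
g(-5) = -21
max = -20

-20


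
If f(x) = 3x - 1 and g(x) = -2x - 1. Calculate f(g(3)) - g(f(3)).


f(g(3)) = -22
g(f(3)) = -17
Difference = -5

-5


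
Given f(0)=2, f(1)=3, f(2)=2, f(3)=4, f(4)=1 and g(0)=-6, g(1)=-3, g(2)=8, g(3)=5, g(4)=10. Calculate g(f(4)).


-3


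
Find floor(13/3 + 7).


13/3 = 4.3333
4.3333 + 7 = 11.3333
floor(11.3333) = 11

11


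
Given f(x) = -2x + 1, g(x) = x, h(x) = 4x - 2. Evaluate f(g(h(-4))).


h(-4) = -18
g(-18) = -18
f(-18) = 37

37


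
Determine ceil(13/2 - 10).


13/2 = 6.5
6.5 - 10 = -3.5
ceil(-3.5) = -3

-3


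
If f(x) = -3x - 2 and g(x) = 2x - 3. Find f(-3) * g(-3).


-63


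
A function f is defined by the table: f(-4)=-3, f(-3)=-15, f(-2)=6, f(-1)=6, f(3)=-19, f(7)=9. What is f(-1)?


Reading from the table at x = -1

6


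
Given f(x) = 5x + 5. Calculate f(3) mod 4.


f(3) = 20
20 mod 4 = 0

0


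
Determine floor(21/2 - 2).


21/2 = 10.5
10.5 - 2 = 8.5
floor(8.5) = 8

8


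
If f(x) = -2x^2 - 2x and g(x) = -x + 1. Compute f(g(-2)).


g(-2) = 3
f(3) = (-2)*(3)^2 - 2*(3) = -24

-24


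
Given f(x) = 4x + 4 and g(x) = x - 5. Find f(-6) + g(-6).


f(-6) = -20
g(-6) = -11
Sum = -31

-31


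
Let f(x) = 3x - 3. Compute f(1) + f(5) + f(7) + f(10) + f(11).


f(1) = 0
f(5) = 12
f(7) = 18
f(10) = 27
f(11) = 30
Sum = 87

87


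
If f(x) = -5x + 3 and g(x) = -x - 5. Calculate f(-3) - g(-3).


f(-3) = 18
g(-3) = -2
Difference = 20

20


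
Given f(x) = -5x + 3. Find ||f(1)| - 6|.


f(1) = -2
|-2| = 2
|2 - 6| = 4

4


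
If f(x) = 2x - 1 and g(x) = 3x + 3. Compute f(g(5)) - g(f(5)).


f(g(5)) = 35
g(f(5)) = 30
Difference = 5

5


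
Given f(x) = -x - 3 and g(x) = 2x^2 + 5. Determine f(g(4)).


-40


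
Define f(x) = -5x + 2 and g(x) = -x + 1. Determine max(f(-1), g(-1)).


f(-1) = 7
g(-1) = 2
max = 7

7


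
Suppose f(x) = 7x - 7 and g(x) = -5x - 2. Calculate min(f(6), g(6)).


f(6) = 35
g(6) = -32
min = -32

-32


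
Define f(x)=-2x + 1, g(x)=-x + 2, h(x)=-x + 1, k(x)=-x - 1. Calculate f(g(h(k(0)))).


k(0) = -1
h(-1) = 2
g(2) = 0
f(0) = 1

1


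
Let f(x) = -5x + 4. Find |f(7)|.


f(7) = -31
|-31| = 31

31


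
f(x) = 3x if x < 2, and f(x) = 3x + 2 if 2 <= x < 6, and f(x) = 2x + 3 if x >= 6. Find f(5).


5 satisfies 2 <= x < 6
f(5) = 17

17


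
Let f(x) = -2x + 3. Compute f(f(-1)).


f(-1) = 5
f(5) = -7

-7


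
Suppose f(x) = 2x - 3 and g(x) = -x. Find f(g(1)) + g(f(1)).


f(g(1)) = -5
g(f(1)) = 1
Sum = -4

-4


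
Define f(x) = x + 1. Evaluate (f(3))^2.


f(3) = 4
(4)^2 = 16

16


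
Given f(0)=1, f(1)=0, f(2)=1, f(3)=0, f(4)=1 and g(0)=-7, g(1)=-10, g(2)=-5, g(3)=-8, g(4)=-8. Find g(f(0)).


f(0) = 1
g(1) = -10

-10


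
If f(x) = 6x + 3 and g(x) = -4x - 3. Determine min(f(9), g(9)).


f(9) = 57
g(9) = -39
min = -39

-39


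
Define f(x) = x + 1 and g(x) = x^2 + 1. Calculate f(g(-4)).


g(-4) = 17
f(17) = 18

18


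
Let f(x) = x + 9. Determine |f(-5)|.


f(-5) = 4
|4| = 4

4


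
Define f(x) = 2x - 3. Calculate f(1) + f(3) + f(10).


f(1) = -1
f(3) = 3
f(10) = 17
Sum = 19

19


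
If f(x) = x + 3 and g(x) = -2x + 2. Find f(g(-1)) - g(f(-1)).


9


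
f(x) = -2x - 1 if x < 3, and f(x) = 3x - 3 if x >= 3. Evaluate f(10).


27


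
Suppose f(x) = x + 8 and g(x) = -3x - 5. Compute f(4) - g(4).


f(4) = 12
g(4) = -17
Difference = 29

29


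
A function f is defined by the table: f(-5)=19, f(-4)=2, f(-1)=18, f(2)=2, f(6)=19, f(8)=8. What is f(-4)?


Reading from the table at x = -4

2


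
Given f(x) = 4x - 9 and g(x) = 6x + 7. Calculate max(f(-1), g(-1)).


f(-1) = -13
g(-1) = 1
max = 1

1


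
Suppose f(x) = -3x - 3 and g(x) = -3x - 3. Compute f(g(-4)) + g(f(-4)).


f(g(-4)) = -30
g(f(-4)) = -30
Sum = -60

-60


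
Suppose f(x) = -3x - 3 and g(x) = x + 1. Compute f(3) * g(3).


f(3) = -12
g(3) = 4
Product = -48

-48


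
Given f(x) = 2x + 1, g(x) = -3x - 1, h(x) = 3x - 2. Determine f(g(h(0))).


h(0) = -2
g(-2) = 5
f(5) = 11

11


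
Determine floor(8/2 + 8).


8/2 = 4
4 + 8 = 12
floor(12) = 12

12


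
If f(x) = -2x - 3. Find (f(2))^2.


f(2) = -7
(-7)^2 = 49

49


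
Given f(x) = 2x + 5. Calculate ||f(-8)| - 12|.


1


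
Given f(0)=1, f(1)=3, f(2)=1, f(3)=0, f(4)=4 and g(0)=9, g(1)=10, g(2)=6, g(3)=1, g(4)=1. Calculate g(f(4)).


1


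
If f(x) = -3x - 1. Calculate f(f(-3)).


f(-3) = 8
f(8) = -25

-25


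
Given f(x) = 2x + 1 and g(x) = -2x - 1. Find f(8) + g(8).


f(8) = 17
g(8) = -17
Sum = 0

0


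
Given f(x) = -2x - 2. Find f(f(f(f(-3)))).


f(-3) = 4
f(4) = -10
f(-10) = 18
f(18) = -38

-38


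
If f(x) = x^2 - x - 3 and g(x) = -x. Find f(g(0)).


-3


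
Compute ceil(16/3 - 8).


16/3 = 5.3333
5.3333 - 8 = -2.6667
ceil(-2.6667) = -2

-2


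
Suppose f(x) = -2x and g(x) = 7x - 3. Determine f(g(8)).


-106


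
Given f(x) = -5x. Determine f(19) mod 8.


f(19) = -95
-95 mod 8 = 1

1


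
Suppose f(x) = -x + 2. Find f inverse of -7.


Solve -x + 2 = -7
x = (-7 - 2) / (-1) = 9

9


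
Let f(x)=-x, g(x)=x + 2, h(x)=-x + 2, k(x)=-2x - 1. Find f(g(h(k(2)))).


k(2) = -5
h(-5) = 7
g(7) = 9
f(9) = -9

-9


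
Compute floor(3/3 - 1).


3/3 = 1
1 - 1 = 0
floor(0) = 0

0


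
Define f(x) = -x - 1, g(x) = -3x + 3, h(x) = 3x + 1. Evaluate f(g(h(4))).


h(4) = 13
g(13) = -36
f(-36) = 35

35


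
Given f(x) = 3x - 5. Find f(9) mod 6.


4


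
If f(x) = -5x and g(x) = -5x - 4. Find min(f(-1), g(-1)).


1


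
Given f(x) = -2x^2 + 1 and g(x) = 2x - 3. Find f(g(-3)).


-161


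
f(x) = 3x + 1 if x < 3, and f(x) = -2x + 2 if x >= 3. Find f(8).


8 satisfies x >= 3
f(8) = -14

-14


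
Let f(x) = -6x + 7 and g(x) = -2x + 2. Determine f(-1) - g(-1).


f(-1) = 13
g(-1) = 4
Difference = 9

9


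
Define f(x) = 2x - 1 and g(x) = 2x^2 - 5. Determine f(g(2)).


g(2) = 3
f(3) = 5

5


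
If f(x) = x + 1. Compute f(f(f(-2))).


f(-2) = -1
f(-1) = 0
f(0) = 1

1


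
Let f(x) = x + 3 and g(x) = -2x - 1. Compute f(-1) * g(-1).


f(-1) = 2
g(-1) = 1
Product = 2

2


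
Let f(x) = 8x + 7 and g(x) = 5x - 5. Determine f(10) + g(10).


132


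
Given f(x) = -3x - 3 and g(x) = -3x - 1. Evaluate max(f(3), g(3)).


f(3) = -12
g(3) = -10
max = -10

-10


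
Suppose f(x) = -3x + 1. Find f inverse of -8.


Solve -3x + 1 = -8
x = (-8 - 1) / (-3) = 3

3


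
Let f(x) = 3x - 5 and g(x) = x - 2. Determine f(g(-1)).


-14


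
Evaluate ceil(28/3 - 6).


28/3 = 9.3333
9.3333 - 6 = 3.3333
ceil(3.3333) = 4

4


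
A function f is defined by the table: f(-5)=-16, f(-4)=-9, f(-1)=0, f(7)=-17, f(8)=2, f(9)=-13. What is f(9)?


Reading from the table at x = 9

-13


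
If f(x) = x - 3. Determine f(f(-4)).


f(-4) = -7
f(-7) = -10

-10


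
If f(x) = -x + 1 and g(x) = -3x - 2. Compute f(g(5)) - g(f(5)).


f(g(5)) = 18
g(f(5)) = 10
Difference = 8

8


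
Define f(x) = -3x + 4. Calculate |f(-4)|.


16


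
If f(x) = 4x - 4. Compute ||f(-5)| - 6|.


f(-5) = -24
|-24| = 24
|24 - 6| = 18

18


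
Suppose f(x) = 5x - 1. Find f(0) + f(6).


f(0) = -1
f(6) = 29
Sum = 28

28


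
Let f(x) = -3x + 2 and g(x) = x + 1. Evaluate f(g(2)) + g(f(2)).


f(g(2)) = -7
g(f(2)) = -3
Sum = -10

-10


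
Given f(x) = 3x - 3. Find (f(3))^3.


f(3) = 6
(6)^3 = 216

216


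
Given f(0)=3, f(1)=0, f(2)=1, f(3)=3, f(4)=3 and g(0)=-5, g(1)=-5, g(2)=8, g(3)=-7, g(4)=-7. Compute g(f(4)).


f(4) = 3
g(3) = -7

-7


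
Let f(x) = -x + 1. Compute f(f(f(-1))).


f(-1) = 2
f(2) = -1
f(-1) = 2

2


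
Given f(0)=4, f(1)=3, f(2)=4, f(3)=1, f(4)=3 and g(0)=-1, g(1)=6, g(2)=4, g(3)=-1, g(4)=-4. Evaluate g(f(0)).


f(0) = 4
g(4) = -4

-4


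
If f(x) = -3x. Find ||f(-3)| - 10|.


1


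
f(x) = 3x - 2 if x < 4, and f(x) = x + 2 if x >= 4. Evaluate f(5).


7


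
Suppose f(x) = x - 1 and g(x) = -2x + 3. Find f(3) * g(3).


-6


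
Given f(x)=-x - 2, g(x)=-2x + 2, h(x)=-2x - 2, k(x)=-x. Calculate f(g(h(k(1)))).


k(1) = -1
h(-1) = 0
g(0) = 2
f(2) = -4

-4


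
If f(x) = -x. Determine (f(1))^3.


f(1) = -1
(-1)^3 = -1

-1


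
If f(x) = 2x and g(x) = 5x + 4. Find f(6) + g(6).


46


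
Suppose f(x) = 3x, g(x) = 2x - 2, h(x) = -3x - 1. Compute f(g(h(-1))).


h(-1) = 2
g(2) = 2
f(2) = 6

6


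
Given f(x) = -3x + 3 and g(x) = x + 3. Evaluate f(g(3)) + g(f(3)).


f(g(3)) = -15
g(f(3)) = -3
Sum = -18

-18


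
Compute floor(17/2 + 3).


17/2 = 8.5
8.5 + 3 = 11.5
floor(11.5) = 11

11


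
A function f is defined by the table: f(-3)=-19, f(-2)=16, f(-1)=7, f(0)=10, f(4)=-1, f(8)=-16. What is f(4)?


Reading from the table at x = 4

-1


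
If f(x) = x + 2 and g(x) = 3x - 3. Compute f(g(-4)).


-13


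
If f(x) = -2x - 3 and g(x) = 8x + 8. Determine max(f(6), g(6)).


f(6) = -15
g(6) = 56
max = 56

56


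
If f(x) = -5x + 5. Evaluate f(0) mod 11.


f(0) = 5
5 mod 11 = 5

5


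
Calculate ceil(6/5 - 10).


6/5 = 1.2
1.2 - 10 = -8.8
ceil(-8.8) = -8

-8


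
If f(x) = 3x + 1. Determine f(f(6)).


58


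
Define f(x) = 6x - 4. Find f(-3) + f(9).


f(-3) = -22
f(9) = 50
Sum = 28

28


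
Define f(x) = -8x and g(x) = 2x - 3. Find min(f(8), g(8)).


f(8) = -64
g(8) = 13
min = -64

-64


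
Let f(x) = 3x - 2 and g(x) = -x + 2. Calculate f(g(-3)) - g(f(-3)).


0


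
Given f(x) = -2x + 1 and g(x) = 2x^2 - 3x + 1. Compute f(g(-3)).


g(-3) = 28
f(28) = -55

-55


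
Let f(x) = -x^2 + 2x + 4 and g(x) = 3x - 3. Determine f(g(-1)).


g(-1) = -6
f(-6) = (-1)*(-6)^2 + 2*(-6) + 4 = -44

-44


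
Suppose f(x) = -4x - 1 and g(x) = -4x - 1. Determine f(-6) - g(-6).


f(-6) = 23
g(-6) = 23
Difference = 0

0


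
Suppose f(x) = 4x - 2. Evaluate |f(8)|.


f(8) = 30
|30| = 30

30


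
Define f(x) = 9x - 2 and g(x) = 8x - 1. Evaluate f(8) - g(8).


7


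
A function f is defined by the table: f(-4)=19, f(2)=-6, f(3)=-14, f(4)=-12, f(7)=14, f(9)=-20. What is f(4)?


Reading from the table at x = 4

-12


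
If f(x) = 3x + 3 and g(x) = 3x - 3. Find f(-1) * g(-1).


f(-1) = 0
g(-1) = -6
Product = 0

0


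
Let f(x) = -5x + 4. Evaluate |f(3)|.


f(3) = -11
|-11| = 11

11


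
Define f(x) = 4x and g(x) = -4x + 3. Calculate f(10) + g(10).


f(10) = 40
g(10) = -37
Sum = 3

3


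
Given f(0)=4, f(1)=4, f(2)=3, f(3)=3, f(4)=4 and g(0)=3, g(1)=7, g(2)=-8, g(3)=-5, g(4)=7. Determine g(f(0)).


f(0) = 4
g(4) = 7

7


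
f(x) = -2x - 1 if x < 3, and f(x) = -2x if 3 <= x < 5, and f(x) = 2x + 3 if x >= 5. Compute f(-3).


-3 satisfies x < 3
f(-3) = 5

5


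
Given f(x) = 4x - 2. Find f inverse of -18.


-4


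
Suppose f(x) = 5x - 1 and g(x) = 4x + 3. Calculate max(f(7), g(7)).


f(7) = 34
g(7) = 31
max = 34

34


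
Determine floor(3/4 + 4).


3/4 = 0.75
0.75 + 4 = 4.75
floor(4.75) = 4

4


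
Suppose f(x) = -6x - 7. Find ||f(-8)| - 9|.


f(-8) = 41
|41| = 41
|41 - 9| = 32

32


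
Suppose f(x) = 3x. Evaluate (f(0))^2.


0


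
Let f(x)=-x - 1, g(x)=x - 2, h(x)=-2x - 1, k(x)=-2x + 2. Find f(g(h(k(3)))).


k(3) = -4
h(-4) = 7
g(7) = 5
f(5) = -6

-6


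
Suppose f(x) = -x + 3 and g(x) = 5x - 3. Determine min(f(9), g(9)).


f(9) = -6
g(9) = 42
min = -6

-6


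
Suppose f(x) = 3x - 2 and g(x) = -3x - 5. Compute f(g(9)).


g(9) = -32
f(-32) = -98

-98


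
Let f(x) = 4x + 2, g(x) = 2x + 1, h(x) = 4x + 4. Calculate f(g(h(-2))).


h(-2) = -4
g(-4) = -7
f(-7) = -26

-26


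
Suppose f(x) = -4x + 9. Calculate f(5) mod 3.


f(5) = -11
-11 mod 3 = 1

1


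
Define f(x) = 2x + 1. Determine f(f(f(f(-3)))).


-33


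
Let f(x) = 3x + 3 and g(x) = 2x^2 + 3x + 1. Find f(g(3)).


g(3) = 28
f(28) = 87

87


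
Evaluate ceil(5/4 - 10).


5/4 = 1.25
1.25 - 10 = -8.75
ceil(-8.75) = -8

-8


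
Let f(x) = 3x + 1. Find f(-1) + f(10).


29


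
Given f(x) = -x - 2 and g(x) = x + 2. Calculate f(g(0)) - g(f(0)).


f(g(0)) = -4
g(f(0)) = 0
Difference = -4

-4


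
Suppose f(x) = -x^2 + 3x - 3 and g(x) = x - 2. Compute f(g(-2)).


g(-2) = -4
f(-4) = (-1)*(-4)^2 + 3*(-4) - 3 = -31

-31


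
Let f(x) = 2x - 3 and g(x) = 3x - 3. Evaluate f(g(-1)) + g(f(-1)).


f(g(-1)) = -15
g(f(-1)) = -18
Sum = -33

-33


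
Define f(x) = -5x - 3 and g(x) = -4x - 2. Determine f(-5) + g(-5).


f(-5) = 22
g(-5) = 18
Sum = 40

40


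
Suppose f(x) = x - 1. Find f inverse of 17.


Solve x - 1 = 17
x = (17 + 1) / 1 = 18

18


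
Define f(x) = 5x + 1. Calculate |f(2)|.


11


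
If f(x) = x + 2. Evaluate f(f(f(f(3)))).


f(3) = 5
f(5) = 7
f(7) = 9
f(9) = 11

11


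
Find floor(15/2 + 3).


15/2 = 7.5
7.5 + 3 = 10.5
floor(10.5) = 10

10


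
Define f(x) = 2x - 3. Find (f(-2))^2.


49


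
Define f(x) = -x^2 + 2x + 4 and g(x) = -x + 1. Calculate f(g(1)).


g(1) = 0
f(0) = (-1)*(0)^2 + 2*(0) + 4 = 4

4


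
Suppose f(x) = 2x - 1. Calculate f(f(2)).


5


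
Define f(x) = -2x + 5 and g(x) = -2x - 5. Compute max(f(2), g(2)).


f(2) = 1
g(2) = -9
max = 1

1


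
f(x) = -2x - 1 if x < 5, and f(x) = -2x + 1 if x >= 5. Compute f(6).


6 satisfies x >= 5
f(6) = -11

-11


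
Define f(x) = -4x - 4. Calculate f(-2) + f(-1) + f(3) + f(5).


f(-2) = 4
f(-1) = 0
f(3) = -16
f(5) = -24
Sum = -36

-36


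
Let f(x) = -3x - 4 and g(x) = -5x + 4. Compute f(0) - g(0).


f(0) = -4
g(0) = 4
Difference = -8

-8


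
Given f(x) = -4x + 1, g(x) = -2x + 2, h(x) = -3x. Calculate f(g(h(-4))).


h(-4) = 12
g(12) = -22
f(-22) = 89

89


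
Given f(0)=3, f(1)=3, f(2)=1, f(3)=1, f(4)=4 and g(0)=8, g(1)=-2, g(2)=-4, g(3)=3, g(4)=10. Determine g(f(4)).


f(4) = 4
g(4) = 10

10


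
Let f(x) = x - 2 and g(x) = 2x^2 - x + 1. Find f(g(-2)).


g(-2) = 11
f(11) = 9

9


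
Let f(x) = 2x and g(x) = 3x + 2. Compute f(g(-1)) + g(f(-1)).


f(g(-1)) = -2
g(f(-1)) = -4
Sum = -6

-6


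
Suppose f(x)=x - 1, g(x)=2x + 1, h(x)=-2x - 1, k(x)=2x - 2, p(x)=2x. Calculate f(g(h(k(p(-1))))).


22


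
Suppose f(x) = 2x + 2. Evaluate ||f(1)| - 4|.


f(1) = 4
|4| = 4
|4 - 4| = 0

0


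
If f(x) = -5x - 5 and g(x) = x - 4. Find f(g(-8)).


g(-8) = -12
f(-12) = 55

55


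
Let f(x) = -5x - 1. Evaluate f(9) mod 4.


2


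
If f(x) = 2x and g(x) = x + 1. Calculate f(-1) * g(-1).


0


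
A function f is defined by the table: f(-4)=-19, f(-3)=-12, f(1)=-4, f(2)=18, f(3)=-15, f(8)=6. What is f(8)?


6


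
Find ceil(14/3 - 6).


14/3 = 4.6667
4.6667 - 6 = -1.3333
ceil(-1.3333) = -1

-1


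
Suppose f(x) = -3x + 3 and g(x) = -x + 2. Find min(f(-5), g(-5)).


f(-5) = 18
g(-5) = 7
min = 7

7


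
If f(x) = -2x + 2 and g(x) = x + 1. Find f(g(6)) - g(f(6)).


-3


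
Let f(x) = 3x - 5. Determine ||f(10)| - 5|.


f(10) = 25
|25| = 25
|25 - 5| = 20

20


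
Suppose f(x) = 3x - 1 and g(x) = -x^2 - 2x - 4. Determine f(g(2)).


g(2) = -12
f(-12) = -37

-37


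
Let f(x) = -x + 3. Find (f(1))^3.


f(1) = 2
(2)^3 = 8

8


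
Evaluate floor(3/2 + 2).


3/2 = 1.5
1.5 + 2 = 3.5
floor(3.5) = 3

3


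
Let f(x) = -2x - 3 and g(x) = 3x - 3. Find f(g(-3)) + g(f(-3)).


f(g(-3)) = 21
g(f(-3)) = 6
Sum = 27

27


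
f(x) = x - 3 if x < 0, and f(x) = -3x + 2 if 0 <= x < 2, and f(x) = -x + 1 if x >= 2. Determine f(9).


9 satisfies x >= 2
f(9) = -8

-8


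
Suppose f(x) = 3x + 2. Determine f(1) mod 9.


f(1) = 5
5 mod 9 = 5

5


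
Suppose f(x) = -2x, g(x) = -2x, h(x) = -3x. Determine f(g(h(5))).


h(5) = -15
g(-15) = 30
f(30) = -60

-60


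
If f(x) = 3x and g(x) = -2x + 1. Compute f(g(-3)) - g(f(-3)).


2


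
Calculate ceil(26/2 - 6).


7


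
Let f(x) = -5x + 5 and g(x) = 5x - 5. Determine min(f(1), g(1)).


0
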